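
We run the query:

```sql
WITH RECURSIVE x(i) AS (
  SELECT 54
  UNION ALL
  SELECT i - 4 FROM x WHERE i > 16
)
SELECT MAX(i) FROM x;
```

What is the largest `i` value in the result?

54

Base: i=54.
Iteration 1: 54 > 16 holds -> i = 54 - 4 = 50.
Iteration 2: 50 > 16 holds -> i = 50 - 4 = 46.
Iteration 3: 46 > 16 holds -> i = 46 - 4 = 42.
Iteration 4: 42 > 16 holds -> i = 42 - 4 = 38.
Iteration 5: 38 > 16 holds -> i = 38 - 4 = 34.
Iteration 6: 34 > 16 holds -> i = 34 - 4 = 30.
Iteration 7: 30 > 16 holds -> i = 30 - 4 = 26.
Iteration 8: 26 > 16 holds -> i = 26 - 4 = 22.
Iteration 9: 22 > 16 holds -> i = 22 - 4 = 18.
Iteration 10: 18 > 16 holds -> i = 18 - 4 = 14.
Iteration 11: 14 > 16 fails; recursion stops.
i values: 54, 50, 46, 42, 38, 34, 30, 26, 22, 18, 14; the maximum is 54.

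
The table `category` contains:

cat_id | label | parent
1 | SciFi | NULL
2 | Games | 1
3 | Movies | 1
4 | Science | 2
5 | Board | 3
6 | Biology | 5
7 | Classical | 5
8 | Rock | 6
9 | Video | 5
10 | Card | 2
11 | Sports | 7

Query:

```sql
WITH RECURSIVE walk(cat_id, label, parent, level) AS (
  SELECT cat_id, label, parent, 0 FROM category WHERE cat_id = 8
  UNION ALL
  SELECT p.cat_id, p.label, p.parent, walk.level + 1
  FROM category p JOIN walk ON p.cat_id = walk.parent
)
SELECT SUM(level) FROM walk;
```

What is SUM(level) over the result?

10

Base: cat_id=8 (Rock), parent=6, level 0.
Iteration 1: join on cat_id=6 -> Biology (id 6, parent=5, level 1).
Iteration 2: join on cat_id=5 -> Board (id 5, parent=3, level 2).
Iteration 3: join on cat_id=3 -> Movies (id 3, parent=1, level 3).
Iteration 4: join on cat_id=1 -> SciFi (id 1, parent=NULL, level 4).
Iteration 5: parent is NULL; no match; recursion stops.
SUM(level) = 0 + 1 + 2 + 3 + 4 = 10.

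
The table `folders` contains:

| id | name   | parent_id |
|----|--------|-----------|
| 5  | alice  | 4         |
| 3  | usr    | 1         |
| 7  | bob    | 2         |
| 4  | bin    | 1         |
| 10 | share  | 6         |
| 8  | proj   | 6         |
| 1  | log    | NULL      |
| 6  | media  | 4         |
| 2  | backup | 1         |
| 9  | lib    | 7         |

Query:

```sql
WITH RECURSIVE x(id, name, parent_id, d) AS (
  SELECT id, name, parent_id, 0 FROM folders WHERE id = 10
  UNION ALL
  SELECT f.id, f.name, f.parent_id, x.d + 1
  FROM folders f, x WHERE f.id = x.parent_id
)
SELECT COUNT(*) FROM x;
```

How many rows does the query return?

4

Base: id=10 (share), parent_id=6, d 0.
Iteration 1: join on id=6 -> media (id 6, parent_id=4, d 1).
Iteration 2: join on id=4 -> bin (id 4, parent_id=1, d 2).
Iteration 3: join on id=1 -> log (id 1, parent_id=NULL, d 3).
Iteration 4: parent_id is NULL; no match; recursion stops.
Total rows emitted: 4.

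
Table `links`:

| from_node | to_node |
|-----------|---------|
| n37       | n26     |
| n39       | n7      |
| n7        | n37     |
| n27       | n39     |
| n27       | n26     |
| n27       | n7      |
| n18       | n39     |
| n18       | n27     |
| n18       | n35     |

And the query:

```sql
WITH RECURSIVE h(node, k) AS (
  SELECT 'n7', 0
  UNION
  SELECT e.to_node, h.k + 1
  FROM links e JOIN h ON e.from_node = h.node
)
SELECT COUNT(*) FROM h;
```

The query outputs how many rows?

3

Base: (n7, k=0).
Iteration 1: edges from {n7} -> (n37, k=1).
Iteration 2: edges from {n37} -> (n26, k=2).
Iteration 3: no outgoing edges from {n26}; recursion stops.
Total rows emitted: 3.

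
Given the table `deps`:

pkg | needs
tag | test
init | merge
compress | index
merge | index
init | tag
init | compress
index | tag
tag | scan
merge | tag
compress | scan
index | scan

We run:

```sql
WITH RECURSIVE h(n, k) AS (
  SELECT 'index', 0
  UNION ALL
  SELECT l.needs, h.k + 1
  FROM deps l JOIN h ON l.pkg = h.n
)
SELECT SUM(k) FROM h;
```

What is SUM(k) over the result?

6

Base: (index, k=0).
Iteration 1: edges from {index} -> (scan, k=1), (tag, k=1).
Iteration 2: edges from {scan,tag} -> (scan, k=2), (test, k=2).
Iteration 3: no outgoing edges from {scan,test}; recursion stops.
SUM(k) = 0 + 1 + 1 + 2 + 2 = 6.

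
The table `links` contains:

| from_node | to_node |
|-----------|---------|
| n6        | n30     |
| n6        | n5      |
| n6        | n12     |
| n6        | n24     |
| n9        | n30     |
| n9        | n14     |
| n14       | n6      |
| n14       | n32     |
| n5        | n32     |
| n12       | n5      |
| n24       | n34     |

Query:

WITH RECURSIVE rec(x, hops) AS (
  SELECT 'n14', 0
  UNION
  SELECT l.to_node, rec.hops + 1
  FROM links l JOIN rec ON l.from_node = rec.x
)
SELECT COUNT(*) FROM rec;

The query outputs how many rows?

11

Base: (n14, hops=0).
Iteration 1: edges from {n14} -> (n32, hops=1), (n6, hops=1).
Iteration 2: edges from {n32,n6} -> (n12, hops=2), (n24, hops=2), (n30, hops=2), (n5, hops=2).
Iteration 3: edges from {n12,n24,n30,n5} -> (n32, hops=3), (n34, hops=3), (n5, hops=3).
Iteration 4: edges from {n32,n34,n5} -> (n32, hops=4).
Iteration 5: no outgoing edges from {n32}; recursion stops.
Total rows emitted: 11.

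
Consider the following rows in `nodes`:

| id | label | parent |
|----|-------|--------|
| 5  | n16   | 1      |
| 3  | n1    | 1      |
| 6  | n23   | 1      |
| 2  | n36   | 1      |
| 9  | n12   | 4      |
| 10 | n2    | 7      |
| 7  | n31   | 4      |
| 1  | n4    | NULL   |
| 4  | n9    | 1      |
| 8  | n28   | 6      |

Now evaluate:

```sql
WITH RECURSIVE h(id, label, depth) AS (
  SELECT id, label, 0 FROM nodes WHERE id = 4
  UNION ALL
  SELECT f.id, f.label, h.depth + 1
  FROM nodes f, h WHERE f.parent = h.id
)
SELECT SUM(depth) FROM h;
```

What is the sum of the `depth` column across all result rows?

Base: id=4 (n9) at depth 0.
Iteration 1: rows with parent in {4} -> n31 (id 7, depth 1), n12 (id 9, depth 1).
Iteration 2: rows with parent in {7,9} -> n2 (id 10, depth 2).
Iteration 3: no rows with parent in {10}; recursion stops.
SUM(depth) = 0 + 1 + 1 + 2 = 4.

4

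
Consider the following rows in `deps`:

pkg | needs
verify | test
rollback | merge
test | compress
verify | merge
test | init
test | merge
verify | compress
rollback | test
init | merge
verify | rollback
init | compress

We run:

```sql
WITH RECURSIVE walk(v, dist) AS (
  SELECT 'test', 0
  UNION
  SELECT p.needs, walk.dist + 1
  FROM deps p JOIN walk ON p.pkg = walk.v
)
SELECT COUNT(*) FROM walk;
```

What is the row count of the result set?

Base: (test, dist=0).
Iteration 1: edges from {test} -> (compress, dist=1), (init, dist=1), (merge, dist=1).
Iteration 2: edges from {compress,init,merge} -> (compress, dist=2), (merge, dist=2).
Iteration 3: no outgoing edges from {compress,merge}; recursion stops.
Total rows emitted: 6.

6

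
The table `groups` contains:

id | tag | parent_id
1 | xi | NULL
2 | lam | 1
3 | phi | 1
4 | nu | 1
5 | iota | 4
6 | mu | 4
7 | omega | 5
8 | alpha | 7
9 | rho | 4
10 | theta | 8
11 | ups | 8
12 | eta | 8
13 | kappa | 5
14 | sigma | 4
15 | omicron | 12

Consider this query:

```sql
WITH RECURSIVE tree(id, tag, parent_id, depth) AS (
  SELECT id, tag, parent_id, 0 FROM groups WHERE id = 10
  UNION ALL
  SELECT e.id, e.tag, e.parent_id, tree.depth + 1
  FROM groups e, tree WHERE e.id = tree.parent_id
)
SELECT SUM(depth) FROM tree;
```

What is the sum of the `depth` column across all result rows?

15

Base: id=10 (theta), parent_id=8, depth 0.
Iteration 1: join on id=8 -> alpha (id 8, parent_id=7, depth 1).
Iteration 2: join on id=7 -> omega (id 7, parent_id=5, depth 2).
Iteration 3: join on id=5 -> iota (id 5, parent_id=4, depth 3).
Iteration 4: join on id=4 -> nu (id 4, parent_id=1, depth 4).
Iteration 5: join on id=1 -> xi (id 1, parent_id=NULL, depth 5).
Iteration 6: parent_id is NULL; no match; recursion stops.
SUM(depth) = 0 + 1 + 2 + 3 + 4 + 5 = 15.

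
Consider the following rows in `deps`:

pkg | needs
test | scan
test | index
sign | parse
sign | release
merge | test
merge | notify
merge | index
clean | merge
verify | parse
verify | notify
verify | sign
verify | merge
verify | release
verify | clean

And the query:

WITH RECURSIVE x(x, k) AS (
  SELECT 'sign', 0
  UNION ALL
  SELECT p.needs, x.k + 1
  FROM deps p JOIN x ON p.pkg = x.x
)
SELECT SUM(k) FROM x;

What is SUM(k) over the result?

Base: (sign, k=0).
Iteration 1: edges from {sign} -> (parse, k=1), (release, k=1).
Iteration 2: no outgoing edges from {parse,release}; recursion stops.
SUM(k) = 0 + 1 + 1 = 2.

2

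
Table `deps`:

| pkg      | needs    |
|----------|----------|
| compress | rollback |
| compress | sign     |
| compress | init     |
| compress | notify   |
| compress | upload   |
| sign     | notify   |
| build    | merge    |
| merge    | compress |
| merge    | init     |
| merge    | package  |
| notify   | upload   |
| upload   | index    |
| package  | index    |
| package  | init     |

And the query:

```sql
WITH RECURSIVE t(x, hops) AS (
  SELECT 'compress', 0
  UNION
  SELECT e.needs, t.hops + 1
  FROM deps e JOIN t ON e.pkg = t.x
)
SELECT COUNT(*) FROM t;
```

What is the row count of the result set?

Base: (compress, hops=0).
Iteration 1: edges from {compress} -> (init, hops=1), (notify, hops=1), (rollback, hops=1), (sign, hops=1), (upload, hops=1).
Iteration 2: edges from {init,notify,rollback,sign,upload} -> (index, hops=2), (notify, hops=2), (upload, hops=2).
Iteration 3: edges from {index,notify,upload} -> (index, hops=3), (upload, hops=3).
Iteration 4: edges from {index,upload} -> (index, hops=4).
Iteration 5: no outgoing edges from {index}; recursion stops.
Total rows emitted: 12.

12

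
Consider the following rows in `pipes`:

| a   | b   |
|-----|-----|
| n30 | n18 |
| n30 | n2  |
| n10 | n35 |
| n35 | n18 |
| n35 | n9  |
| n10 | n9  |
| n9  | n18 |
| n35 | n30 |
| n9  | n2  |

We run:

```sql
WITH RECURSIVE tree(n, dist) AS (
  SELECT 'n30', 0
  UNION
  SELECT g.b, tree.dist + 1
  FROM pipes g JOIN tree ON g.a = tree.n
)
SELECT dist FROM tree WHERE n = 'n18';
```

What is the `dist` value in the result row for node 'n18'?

Base: (n30, dist=0).
Iteration 1: edges from {n30} -> (n18, dist=1), (n2, dist=1).
Iteration 2: no outgoing edges from {n18,n2}; recursion stops.

1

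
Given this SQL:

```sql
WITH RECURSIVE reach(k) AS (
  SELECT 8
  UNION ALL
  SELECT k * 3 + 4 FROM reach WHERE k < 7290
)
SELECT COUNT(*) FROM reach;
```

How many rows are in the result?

8

Base: k=8.
Iteration 1: 8 < 7290 holds -> k = 8 * 3 + 4 = 28.
Iteration 2: 28 < 7290 holds -> k = 28 * 3 + 4 = 88.
Iteration 3: 88 < 7290 holds -> k = 88 * 3 + 4 = 268.
Iteration 4: 268 < 7290 holds -> k = 268 * 3 + 4 = 808.
Iteration 5: 808 < 7290 holds -> k = 808 * 3 + 4 = 2428.
Iteration 6: 2428 < 7290 holds -> k = 2428 * 3 + 4 = 7288.
Iteration 7: 7288 < 7290 holds -> k = 7288 * 3 + 4 = 21868.
Iteration 8: 21868 < 7290 fails; recursion stops.
Total rows emitted: 8.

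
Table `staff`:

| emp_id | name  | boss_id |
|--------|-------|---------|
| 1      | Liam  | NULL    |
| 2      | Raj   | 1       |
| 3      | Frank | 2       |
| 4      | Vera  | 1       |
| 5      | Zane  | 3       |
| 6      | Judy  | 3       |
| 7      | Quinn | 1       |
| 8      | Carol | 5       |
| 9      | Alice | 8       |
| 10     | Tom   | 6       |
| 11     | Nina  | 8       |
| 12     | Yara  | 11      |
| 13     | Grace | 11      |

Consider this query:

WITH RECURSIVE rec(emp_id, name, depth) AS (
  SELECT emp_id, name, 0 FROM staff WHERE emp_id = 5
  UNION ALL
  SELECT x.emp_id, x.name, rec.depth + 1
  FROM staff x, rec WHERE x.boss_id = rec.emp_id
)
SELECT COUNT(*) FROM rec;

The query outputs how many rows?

Base: emp_id=5 (Zane) at depth 0.
Iteration 1: rows with boss_id in {5} -> Carol (id 8, depth 1).
Iteration 2: rows with boss_id in {8} -> Alice (id 9, depth 2), Nina (id 11, depth 2).
Iteration 3: rows with boss_id in {9,11} -> Yara (id 12, depth 3), Grace (id 13, depth 3).
Iteration 4: no rows with boss_id in {12,13}; recursion stops.
Total rows emitted: 6.

6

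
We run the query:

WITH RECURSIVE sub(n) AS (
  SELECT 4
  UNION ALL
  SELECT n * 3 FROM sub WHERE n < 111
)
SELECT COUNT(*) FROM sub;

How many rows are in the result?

5

Base: n=4.
Iteration 1: 4 < 111 holds -> n = 4 * 3 = 12.
Iteration 2: 12 < 111 holds -> n = 12 * 3 = 36.
Iteration 3: 36 < 111 holds -> n = 36 * 3 = 108.
Iteration 4: 108 < 111 holds -> n = 108 * 3 = 324.
Iteration 5: 324 < 111 fails; recursion stops.
Total rows emitted: 5.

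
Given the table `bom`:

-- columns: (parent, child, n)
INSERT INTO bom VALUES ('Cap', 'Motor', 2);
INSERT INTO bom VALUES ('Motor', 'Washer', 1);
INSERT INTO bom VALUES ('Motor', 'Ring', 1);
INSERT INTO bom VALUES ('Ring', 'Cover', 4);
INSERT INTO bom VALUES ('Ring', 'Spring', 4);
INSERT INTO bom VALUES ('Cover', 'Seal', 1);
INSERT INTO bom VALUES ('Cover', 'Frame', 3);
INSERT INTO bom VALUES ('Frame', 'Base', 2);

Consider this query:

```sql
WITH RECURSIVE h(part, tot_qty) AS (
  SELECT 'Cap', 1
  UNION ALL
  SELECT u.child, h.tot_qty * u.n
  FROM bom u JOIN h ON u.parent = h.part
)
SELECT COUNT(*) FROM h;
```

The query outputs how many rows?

Base: (Cap, tot_qty=1).
Iteration 1: components of {Cap} -> Motor = 1*2 = 2.
Iteration 2: components of {Motor} -> Ring = 2*1 = 2, Washer = 2*1 = 2.
Iteration 3: components of {Ring,Washer} -> Cover = 2*4 = 8, Spring = 2*4 = 8.
Iteration 4: components of {Cover,Spring} -> Frame = 8*3 = 24, Seal = 8*1 = 8.
Iteration 5: components of {Frame,Seal} -> Base = 24*2 = 48.
Iteration 6: no further components; recursion stops.
Total rows emitted: 9.

9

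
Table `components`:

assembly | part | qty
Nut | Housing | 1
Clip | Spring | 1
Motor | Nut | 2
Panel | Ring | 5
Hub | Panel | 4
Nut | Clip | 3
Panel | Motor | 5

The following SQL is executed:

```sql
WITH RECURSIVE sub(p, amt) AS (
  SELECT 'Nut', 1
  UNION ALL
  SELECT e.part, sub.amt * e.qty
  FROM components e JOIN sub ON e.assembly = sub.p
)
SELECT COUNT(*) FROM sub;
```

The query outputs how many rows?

4

Base: (Nut, amt=1).
Iteration 1: components of {Nut} -> Clip = 1*3 = 3, Housing = 1*1 = 1.
Iteration 2: components of {Clip,Housing} -> Spring = 3*1 = 3.
Iteration 3: no further components; recursion stops.
Total rows emitted: 4.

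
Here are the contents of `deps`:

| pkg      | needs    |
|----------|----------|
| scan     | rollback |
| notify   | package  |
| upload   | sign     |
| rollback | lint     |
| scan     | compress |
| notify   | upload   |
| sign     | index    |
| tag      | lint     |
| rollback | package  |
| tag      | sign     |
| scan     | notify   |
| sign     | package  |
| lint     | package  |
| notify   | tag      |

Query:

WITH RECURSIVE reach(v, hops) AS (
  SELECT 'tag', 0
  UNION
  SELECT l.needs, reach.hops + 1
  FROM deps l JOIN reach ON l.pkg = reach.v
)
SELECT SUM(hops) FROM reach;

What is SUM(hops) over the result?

6

Base: (tag, hops=0).
Iteration 1: edges from {tag} -> (lint, hops=1), (sign, hops=1).
Iteration 2: edges from {lint,sign} -> (index, hops=2), (package, hops=2). [UNION drops 1 duplicate row(s)]
Iteration 3: no outgoing edges from {index,package}; recursion stops.
SUM(hops) = 0 + 1 + 1 + 2 + 2 = 6.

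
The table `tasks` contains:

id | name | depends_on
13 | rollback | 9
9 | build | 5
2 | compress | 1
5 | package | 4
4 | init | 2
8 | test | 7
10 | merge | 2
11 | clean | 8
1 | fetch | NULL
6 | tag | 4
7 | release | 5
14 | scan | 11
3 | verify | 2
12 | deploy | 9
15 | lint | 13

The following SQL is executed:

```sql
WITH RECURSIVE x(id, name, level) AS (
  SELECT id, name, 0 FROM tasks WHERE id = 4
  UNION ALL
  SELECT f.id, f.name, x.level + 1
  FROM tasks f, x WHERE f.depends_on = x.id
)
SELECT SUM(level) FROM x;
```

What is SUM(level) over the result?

Base: id=4 (init) at level 0.
Iteration 1: rows with depends_on in {4} -> package (id 5, level 1), tag (id 6, level 1).
Iteration 2: rows with depends_on in {5,6} -> release (id 7, level 2), build (id 9, level 2).
Iteration 3: rows with depends_on in {7,9} -> test (id 8, level 3), deploy (id 12, level 3), rollback (id 13, level 3).
Iteration 4: rows with depends_on in {8,12,13} -> clean (id 11, level 4), lint (id 15, level 4).
Iteration 5: rows with depends_on in {11,15} -> scan (id 14, level 5).
Iteration 6: no rows with depends_on in {14}; recursion stops.
SUM(level) = 0 + 1 + 1 + 2 + 2 + 3 + 3 + 3 + 4 + 4 + 5 = 28.

28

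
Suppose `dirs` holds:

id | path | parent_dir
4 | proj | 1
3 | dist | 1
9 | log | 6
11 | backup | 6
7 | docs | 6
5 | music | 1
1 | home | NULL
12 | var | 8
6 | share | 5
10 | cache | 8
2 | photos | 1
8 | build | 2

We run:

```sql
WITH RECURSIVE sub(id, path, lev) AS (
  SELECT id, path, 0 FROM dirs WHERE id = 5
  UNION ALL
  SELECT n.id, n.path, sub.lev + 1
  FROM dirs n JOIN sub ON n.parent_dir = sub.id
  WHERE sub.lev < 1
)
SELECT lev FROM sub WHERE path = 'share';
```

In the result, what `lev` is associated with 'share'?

Base: id=5 (music) at lev 0.
Iteration 1: rows with parent_dir in {5} -> share (id 6, lev 1).
Iteration 2: lev < 1 fails for all current rows; recursion stops.

1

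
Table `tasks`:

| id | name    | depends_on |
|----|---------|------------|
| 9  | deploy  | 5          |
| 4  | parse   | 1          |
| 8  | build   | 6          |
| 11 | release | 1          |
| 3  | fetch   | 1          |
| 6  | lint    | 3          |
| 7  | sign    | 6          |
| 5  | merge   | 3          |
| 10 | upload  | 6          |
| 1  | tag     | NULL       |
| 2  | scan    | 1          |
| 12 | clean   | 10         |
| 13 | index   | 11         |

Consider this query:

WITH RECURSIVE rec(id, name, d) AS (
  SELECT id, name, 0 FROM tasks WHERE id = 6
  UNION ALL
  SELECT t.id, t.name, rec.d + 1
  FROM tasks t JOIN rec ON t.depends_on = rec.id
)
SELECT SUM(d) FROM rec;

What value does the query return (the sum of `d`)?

5

Base: id=6 (lint) at d 0.
Iteration 1: rows with depends_on in {6} -> sign (id 7, d 1), build (id 8, d 1), upload (id 10, d 1).
Iteration 2: rows with depends_on in {7,8,10} -> clean (id 12, d 2).
Iteration 3: no rows with depends_on in {12}; recursion stops.
SUM(d) = 0 + 1 + 1 + 1 + 2 = 5.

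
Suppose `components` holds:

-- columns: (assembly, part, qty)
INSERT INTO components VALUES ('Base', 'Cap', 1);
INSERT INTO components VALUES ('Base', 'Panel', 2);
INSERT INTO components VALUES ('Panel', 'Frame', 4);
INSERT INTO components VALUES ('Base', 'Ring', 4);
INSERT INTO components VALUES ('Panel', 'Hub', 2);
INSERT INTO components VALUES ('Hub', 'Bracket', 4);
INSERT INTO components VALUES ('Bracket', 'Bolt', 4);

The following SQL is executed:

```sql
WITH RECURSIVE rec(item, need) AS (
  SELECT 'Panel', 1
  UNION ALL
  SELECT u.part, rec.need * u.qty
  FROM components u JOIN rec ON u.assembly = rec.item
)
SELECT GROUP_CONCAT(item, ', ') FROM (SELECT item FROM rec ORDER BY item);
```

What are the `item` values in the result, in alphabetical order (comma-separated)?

Bolt, Bracket, Frame, Hub, Panel

Base: (Panel, need=1).
Iteration 1: components of {Panel} -> Frame = 1*4 = 4, Hub = 1*2 = 2.
Iteration 2: components of {Frame,Hub} -> Bracket = 2*4 = 8.
Iteration 3: components of {Bracket} -> Bolt = 8*4 = 32.
Iteration 4: no further components; recursion stops.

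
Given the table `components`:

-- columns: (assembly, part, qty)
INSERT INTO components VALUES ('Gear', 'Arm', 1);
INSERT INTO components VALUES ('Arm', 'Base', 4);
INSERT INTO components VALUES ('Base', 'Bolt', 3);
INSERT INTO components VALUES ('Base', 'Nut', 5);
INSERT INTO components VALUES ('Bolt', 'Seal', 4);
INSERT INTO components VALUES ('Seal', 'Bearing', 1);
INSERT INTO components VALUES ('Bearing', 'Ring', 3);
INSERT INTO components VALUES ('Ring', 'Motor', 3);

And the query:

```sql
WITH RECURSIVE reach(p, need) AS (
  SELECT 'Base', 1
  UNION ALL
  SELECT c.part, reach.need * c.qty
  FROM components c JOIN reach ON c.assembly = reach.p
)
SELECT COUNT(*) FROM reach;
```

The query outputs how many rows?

Base: (Base, need=1).
Iteration 1: components of {Base} -> Bolt = 1*3 = 3, Nut = 1*5 = 5.
Iteration 2: components of {Bolt,Nut} -> Seal = 3*4 = 12.
Iteration 3: components of {Seal} -> Bearing = 12*1 = 12.
Iteration 4: components of {Bearing} -> Ring = 12*3 = 36.
Iteration 5: components of {Ring} -> Motor = 36*3 = 108.
Iteration 6: no further components; recursion stops.
Total rows emitted: 7.

7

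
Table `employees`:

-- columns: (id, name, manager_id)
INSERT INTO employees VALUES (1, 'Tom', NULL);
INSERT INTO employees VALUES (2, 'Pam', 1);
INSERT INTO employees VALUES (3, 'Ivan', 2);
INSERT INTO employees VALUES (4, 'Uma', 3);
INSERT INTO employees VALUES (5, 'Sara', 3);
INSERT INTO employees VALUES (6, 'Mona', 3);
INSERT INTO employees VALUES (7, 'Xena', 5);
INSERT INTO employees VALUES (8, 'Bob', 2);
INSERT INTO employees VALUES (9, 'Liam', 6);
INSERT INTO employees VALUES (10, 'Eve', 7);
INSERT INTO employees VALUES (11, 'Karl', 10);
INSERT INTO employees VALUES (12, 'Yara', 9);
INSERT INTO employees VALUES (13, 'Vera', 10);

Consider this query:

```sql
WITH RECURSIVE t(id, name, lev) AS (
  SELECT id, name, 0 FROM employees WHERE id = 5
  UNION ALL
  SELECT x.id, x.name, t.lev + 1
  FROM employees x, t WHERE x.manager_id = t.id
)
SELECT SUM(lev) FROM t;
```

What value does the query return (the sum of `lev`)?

Base: id=5 (Sara) at lev 0.
Iteration 1: rows with manager_id in {5} -> Xena (id 7, lev 1).
Iteration 2: rows with manager_id in {7} -> Eve (id 10, lev 2).
Iteration 3: rows with manager_id in {10} -> Karl (id 11, lev 3), Vera (id 13, lev 3).
Iteration 4: no rows with manager_id in {11,13}; recursion stops.
SUM(lev) = 0 + 1 + 2 + 3 + 3 = 9.

9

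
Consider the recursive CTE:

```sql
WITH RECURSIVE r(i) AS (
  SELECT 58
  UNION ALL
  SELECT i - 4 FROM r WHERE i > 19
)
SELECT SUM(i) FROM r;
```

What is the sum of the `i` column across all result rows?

Base: i=58.
Iteration 1: 58 > 19 holds -> i = 58 - 4 = 54.
Iteration 2: 54 > 19 holds -> i = 54 - 4 = 50.
Iteration 3: 50 > 19 holds -> i = 50 - 4 = 46.
Iteration 4: 46 > 19 holds -> i = 46 - 4 = 42.
Iteration 5: 42 > 19 holds -> i = 42 - 4 = 38.
Iteration 6: 38 > 19 holds -> i = 38 - 4 = 34.
Iteration 7: 34 > 19 holds -> i = 34 - 4 = 30.
Iteration 8: 30 > 19 holds -> i = 30 - 4 = 26.
Iteration 9: 26 > 19 holds -> i = 26 - 4 = 22.
Iteration 10: 22 > 19 holds -> i = 22 - 4 = 18.
Iteration 11: 18 > 19 fails; recursion stops.
SUM(i) = 58 + 54 + 50 + 46 + 42 + 38 + 34 + 30 + 26 + 22 + 18 = 418.

418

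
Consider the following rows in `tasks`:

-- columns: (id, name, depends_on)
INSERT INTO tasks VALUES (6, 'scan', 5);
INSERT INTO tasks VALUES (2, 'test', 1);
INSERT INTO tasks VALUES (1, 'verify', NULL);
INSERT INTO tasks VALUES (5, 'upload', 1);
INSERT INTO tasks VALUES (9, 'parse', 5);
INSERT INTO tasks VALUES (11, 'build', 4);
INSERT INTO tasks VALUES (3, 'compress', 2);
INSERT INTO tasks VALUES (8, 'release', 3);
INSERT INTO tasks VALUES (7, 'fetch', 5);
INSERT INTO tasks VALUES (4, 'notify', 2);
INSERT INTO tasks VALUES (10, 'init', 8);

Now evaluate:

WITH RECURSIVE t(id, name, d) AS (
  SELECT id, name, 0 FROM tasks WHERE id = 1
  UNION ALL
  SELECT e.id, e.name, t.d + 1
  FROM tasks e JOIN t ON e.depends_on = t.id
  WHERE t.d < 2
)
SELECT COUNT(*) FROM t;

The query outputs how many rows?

8

Base: id=1 (verify) at d 0.
Iteration 1: rows with depends_on in {1} -> test (id 2, d 1), upload (id 5, d 1).
Iteration 2: rows with depends_on in {2,5} -> compress (id 3, d 2), notify (id 4, d 2), scan (id 6, d 2), fetch (id 7, d 2), parse (id 9, d 2).
Iteration 3: d < 2 fails for all current rows; recursion stops.
Total rows emitted: 8.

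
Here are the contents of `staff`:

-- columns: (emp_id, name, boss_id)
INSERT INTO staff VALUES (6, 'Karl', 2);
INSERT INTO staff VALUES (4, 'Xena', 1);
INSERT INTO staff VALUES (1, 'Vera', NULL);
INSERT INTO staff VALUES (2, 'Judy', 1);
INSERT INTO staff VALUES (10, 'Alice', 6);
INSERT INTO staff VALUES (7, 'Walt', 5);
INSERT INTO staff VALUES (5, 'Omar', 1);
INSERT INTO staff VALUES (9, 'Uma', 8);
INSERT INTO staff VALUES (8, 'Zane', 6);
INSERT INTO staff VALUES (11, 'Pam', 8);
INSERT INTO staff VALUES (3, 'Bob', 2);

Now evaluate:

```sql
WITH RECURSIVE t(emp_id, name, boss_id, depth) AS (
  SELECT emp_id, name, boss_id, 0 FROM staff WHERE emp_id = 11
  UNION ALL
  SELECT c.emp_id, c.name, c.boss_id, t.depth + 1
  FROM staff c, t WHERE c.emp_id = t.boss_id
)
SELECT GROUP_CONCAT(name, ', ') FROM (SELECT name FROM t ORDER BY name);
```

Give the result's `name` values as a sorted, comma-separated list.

Judy, Karl, Pam, Vera, Zane

Base: emp_id=11 (Pam), boss_id=8, depth 0.
Iteration 1: join on emp_id=8 -> Zane (id 8, boss_id=6, depth 1).
Iteration 2: join on emp_id=6 -> Karl (id 6, boss_id=2, depth 2).
Iteration 3: join on emp_id=2 -> Judy (id 2, boss_id=1, depth 3).
Iteration 4: join on emp_id=1 -> Vera (id 1, boss_id=NULL, depth 4).
Iteration 5: boss_id is NULL; no match; recursion stops.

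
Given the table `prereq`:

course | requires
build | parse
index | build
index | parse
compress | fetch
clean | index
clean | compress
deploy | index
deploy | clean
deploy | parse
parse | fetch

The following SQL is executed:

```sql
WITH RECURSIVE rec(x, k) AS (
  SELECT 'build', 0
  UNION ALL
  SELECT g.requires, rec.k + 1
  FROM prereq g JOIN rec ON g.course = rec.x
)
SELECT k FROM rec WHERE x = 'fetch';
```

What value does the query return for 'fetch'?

2

Base: (build, k=0).
Iteration 1: edges from {build} -> (parse, k=1).
Iteration 2: edges from {parse} -> (fetch, k=2).
Iteration 3: no outgoing edges from {fetch}; recursion stops.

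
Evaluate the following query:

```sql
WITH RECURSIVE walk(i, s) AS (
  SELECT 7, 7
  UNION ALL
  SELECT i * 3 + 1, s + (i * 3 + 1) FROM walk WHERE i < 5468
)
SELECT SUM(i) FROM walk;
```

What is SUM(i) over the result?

Base: i=7, s=7.
Iteration 1: 7 < 5468 holds -> i = 7 * 3 + 1 = 22, s = 7 + 22 = 29.
Iteration 2: 22 < 5468 holds -> i = 22 * 3 + 1 = 67, s = 29 + 67 = 96.
Iteration 3: 67 < 5468 holds -> i = 67 * 3 + 1 = 202, s = 96 + 202 = 298.
Iteration 4: 202 < 5468 holds -> i = 202 * 3 + 1 = 607, s = 298 + 607 = 905.
Iteration 5: 607 < 5468 holds -> i = 607 * 3 + 1 = 1822, s = 905 + 1822 = 2727.
Iteration 6: 1822 < 5468 holds -> i = 1822 * 3 + 1 = 5467, s = 2727 + 5467 = 8194.
Iteration 7: 5467 < 5468 holds -> i = 5467 * 3 + 1 = 16402, s = 8194 + 16402 = 24596.
Iteration 8: 16402 < 5468 fails; recursion stops.
SUM(i) = 7 + 22 + 67 + 202 + 607 + 1822 + 5467 + 16402 = 24596.

24596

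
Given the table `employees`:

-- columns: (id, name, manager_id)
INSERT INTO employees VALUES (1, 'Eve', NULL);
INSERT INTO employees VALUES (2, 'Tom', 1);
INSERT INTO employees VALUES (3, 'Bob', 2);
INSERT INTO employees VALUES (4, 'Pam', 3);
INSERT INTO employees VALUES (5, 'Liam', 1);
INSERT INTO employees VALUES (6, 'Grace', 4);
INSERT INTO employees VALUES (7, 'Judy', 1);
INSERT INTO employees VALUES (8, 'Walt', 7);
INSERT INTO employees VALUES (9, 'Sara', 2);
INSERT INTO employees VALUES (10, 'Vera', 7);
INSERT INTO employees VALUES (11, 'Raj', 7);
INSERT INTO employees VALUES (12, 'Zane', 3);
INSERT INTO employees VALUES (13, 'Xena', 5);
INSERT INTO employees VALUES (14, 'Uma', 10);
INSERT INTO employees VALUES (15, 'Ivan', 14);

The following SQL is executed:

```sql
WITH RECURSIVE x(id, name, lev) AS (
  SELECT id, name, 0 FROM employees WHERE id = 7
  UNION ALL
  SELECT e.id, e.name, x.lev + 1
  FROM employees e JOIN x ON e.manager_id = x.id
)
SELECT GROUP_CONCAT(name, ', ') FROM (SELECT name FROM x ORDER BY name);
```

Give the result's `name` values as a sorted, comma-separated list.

Base: id=7 (Judy) at lev 0.
Iteration 1: rows with manager_id in {7} -> Walt (id 8, lev 1), Vera (id 10, lev 1), Raj (id 11, lev 1).
Iteration 2: rows with manager_id in {8,10,11} -> Uma (id 14, lev 2).
Iteration 3: rows with manager_id in {14} -> Ivan (id 15, lev 3).
Iteration 4: no rows with manager_id in {15}; recursion stops.

Ivan, Judy, Raj, Uma, Vera, Walt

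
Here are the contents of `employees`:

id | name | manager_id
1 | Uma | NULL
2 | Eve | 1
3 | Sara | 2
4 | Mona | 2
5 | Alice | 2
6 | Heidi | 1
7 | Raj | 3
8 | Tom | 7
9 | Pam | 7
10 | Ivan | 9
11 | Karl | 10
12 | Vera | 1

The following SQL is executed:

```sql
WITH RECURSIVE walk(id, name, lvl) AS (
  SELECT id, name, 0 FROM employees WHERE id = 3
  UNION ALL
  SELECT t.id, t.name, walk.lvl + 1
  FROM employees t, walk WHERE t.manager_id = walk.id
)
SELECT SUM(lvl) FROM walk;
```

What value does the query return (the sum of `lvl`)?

Base: id=3 (Sara) at lvl 0.
Iteration 1: rows with manager_id in {3} -> Raj (id 7, lvl 1).
Iteration 2: rows with manager_id in {7} -> Tom (id 8, lvl 2), Pam (id 9, lvl 2).
Iteration 3: rows with manager_id in {8,9} -> Ivan (id 10, lvl 3).
Iteration 4: rows with manager_id in {10} -> Karl (id 11, lvl 4).
Iteration 5: no rows with manager_id in {11}; recursion stops.
SUM(lvl) = 0 + 1 + 2 + 2 + 3 + 4 = 12.

12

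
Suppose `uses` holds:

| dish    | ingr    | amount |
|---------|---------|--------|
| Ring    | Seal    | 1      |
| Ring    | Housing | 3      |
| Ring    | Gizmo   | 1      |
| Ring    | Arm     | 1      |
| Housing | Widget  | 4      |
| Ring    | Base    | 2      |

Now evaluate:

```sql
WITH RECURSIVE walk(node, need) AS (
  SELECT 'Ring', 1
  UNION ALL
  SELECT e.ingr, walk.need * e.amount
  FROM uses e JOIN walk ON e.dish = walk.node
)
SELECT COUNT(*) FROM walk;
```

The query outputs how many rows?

Base: (Ring, need=1).
Iteration 1: components of {Ring} -> Arm = 1*1 = 1, Base = 1*2 = 2, Gizmo = 1*1 = 1, Housing = 1*3 = 3, Seal = 1*1 = 1.
Iteration 2: components of {Arm,Base,Gizmo,Housing,Seal} -> Widget = 3*4 = 12.
Iteration 3: no further components; recursion stops.
Total rows emitted: 7.

7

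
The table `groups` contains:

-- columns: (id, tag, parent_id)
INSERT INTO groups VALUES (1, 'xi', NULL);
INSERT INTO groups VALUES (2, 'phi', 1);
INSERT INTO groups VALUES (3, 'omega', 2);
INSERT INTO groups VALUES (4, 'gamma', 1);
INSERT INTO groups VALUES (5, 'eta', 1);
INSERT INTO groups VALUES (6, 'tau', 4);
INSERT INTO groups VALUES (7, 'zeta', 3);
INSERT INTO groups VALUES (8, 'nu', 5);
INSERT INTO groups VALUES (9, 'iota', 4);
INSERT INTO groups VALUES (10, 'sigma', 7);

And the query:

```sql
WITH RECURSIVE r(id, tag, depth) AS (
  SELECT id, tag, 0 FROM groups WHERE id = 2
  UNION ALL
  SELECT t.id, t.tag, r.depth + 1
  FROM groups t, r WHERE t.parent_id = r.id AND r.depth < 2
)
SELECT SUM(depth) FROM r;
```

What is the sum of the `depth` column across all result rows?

3

Base: id=2 (phi) at depth 0.
Iteration 1: rows with parent_id in {2} -> omega (id 3, depth 1).
Iteration 2: rows with parent_id in {3} -> zeta (id 7, depth 2).
Iteration 3: depth < 2 fails for all current rows; recursion stops.
SUM(depth) = 0 + 1 + 2 = 3.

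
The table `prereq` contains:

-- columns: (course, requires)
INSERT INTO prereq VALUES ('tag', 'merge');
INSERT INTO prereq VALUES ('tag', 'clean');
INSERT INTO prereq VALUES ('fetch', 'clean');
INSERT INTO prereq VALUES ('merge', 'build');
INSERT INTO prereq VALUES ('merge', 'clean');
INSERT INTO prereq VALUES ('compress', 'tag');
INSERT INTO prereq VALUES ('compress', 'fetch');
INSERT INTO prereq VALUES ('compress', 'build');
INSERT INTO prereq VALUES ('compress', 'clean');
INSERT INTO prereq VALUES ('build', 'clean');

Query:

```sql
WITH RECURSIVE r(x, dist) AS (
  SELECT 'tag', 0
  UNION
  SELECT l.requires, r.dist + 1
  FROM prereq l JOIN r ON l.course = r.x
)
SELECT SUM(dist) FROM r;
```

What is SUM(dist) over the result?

9

Base: (tag, dist=0).
Iteration 1: edges from {tag} -> (clean, dist=1), (merge, dist=1).
Iteration 2: edges from {clean,merge} -> (build, dist=2), (clean, dist=2).
Iteration 3: edges from {build,clean} -> (clean, dist=3).
Iteration 4: no outgoing edges from {clean}; recursion stops.
SUM(dist) = 0 + 1 + 1 + 2 + 2 + 3 = 9.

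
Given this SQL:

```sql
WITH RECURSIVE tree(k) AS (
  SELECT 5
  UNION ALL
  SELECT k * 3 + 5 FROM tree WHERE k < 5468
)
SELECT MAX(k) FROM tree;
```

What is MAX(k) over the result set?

Base: k=5.
Iteration 1: 5 < 5468 holds -> k = 5 * 3 + 5 = 20.
Iteration 2: 20 < 5468 holds -> k = 20 * 3 + 5 = 65.
Iteration 3: 65 < 5468 holds -> k = 65 * 3 + 5 = 200.
Iteration 4: 200 < 5468 holds -> k = 200 * 3 + 5 = 605.
Iteration 5: 605 < 5468 holds -> k = 605 * 3 + 5 = 1820.
Iteration 6: 1820 < 5468 holds -> k = 1820 * 3 + 5 = 5465.
Iteration 7: 5465 < 5468 holds -> k = 5465 * 3 + 5 = 16400.
Iteration 8: 16400 < 5468 fails; recursion stops.
k values: 5, 20, 65, 200, 605, 1820, 5465, 16400; the maximum is 16400.

16400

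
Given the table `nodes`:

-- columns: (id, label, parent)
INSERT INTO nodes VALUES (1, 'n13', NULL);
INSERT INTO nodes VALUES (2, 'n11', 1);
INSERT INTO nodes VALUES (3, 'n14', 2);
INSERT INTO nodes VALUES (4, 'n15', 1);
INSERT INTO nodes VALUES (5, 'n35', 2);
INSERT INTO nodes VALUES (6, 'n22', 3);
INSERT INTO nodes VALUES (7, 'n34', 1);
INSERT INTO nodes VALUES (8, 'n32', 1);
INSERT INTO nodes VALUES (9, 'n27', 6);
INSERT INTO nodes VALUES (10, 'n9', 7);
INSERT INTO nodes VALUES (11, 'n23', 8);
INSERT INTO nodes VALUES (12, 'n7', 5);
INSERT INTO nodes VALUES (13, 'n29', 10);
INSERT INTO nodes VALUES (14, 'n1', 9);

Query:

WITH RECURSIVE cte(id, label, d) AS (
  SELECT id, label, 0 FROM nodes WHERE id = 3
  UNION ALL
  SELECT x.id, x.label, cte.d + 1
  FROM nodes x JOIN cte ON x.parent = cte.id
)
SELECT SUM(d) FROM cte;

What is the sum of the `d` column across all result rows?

6

Base: id=3 (n14) at d 0.
Iteration 1: rows with parent in {3} -> n22 (id 6, d 1).
Iteration 2: rows with parent in {6} -> n27 (id 9, d 2).
Iteration 3: rows with parent in {9} -> n1 (id 14, d 3).
Iteration 4: no rows with parent in {14}; recursion stops.
SUM(d) = 0 + 1 + 2 + 3 = 6.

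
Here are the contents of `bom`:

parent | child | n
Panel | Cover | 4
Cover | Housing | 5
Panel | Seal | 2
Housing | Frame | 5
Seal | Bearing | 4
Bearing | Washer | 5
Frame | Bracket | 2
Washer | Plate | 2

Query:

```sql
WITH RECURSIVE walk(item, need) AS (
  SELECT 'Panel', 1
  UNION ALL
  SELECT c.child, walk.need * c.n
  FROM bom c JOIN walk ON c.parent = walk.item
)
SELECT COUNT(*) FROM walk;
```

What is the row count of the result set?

Base: (Panel, need=1).
Iteration 1: components of {Panel} -> Cover = 1*4 = 4, Seal = 1*2 = 2.
Iteration 2: components of {Cover,Seal} -> Bearing = 2*4 = 8, Housing = 4*5 = 20.
Iteration 3: components of {Bearing,Housing} -> Frame = 20*5 = 100, Washer = 8*5 = 40.
Iteration 4: components of {Frame,Washer} -> Bracket = 100*2 = 200, Plate = 40*2 = 80.
Iteration 5: no further components; recursion stops.
Total rows emitted: 9.

9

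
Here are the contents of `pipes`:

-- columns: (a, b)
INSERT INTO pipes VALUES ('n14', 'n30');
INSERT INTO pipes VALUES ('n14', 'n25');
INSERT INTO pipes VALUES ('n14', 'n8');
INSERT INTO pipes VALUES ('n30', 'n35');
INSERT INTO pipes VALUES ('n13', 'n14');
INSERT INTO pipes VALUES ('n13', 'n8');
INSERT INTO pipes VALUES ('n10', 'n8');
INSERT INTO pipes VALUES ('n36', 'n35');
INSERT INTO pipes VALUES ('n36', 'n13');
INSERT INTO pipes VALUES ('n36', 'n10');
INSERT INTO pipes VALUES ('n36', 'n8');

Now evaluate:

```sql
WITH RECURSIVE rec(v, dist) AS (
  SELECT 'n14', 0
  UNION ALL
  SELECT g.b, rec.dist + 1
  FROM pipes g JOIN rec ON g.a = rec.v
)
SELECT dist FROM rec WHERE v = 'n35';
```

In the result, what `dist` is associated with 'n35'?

Base: (n14, dist=0).
Iteration 1: edges from {n14} -> (n25, dist=1), (n30, dist=1), (n8, dist=1).
Iteration 2: edges from {n25,n30,n8} -> (n35, dist=2).
Iteration 3: no outgoing edges from {n35}; recursion stops.

2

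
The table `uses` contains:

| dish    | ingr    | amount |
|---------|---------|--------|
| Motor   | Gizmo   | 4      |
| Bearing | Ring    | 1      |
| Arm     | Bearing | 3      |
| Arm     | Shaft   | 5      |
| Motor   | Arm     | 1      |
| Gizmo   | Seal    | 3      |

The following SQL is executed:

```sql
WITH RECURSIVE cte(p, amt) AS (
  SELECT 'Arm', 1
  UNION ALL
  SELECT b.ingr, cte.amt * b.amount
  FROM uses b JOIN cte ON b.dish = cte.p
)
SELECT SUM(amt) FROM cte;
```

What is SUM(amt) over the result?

Base: (Arm, amt=1).
Iteration 1: components of {Arm} -> Bearing = 1*3 = 3, Shaft = 1*5 = 5.
Iteration 2: components of {Bearing,Shaft} -> Ring = 3*1 = 3.
Iteration 3: no further components; recursion stops.
SUM(amt) = 1 + 5 + 3 + 3 = 12.

12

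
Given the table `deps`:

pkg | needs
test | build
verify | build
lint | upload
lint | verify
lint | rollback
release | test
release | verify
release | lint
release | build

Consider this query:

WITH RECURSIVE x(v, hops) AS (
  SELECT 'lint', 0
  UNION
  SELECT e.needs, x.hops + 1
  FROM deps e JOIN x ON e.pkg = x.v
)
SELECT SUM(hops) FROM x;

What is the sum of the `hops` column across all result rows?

Base: (lint, hops=0).
Iteration 1: edges from {lint} -> (rollback, hops=1), (upload, hops=1), (verify, hops=1).
Iteration 2: edges from {rollback,upload,verify} -> (build, hops=2).
Iteration 3: no outgoing edges from {build}; recursion stops.
SUM(hops) = 0 + 1 + 1 + 1 + 2 = 5.

5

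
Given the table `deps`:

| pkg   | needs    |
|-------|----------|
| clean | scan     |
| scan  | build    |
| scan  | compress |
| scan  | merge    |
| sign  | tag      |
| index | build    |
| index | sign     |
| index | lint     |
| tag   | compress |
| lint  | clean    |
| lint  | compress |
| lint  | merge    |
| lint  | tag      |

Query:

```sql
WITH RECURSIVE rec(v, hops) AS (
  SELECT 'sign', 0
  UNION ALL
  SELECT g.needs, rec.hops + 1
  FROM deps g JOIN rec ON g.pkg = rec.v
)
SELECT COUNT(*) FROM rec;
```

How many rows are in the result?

3

Base: (sign, hops=0).
Iteration 1: edges from {sign} -> (tag, hops=1).
Iteration 2: edges from {tag} -> (compress, hops=2).
Iteration 3: no outgoing edges from {compress}; recursion stops.
Total rows emitted: 3.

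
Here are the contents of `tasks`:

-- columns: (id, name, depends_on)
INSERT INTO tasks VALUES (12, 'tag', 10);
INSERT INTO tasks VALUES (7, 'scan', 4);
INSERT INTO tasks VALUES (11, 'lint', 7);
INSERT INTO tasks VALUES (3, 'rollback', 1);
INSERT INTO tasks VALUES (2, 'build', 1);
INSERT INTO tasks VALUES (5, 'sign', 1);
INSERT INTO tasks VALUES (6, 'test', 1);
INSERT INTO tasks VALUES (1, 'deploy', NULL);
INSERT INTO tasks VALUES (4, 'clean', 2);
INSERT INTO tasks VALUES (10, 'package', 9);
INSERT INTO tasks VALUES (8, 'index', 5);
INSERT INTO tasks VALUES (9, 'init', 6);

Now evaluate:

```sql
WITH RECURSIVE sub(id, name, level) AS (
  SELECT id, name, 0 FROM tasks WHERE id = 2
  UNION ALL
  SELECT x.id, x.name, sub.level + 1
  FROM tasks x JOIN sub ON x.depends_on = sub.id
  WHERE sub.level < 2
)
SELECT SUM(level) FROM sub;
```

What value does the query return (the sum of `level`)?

Base: id=2 (build) at level 0.
Iteration 1: rows with depends_on in {2} -> clean (id 4, level 1).
Iteration 2: rows with depends_on in {4} -> scan (id 7, level 2).
Iteration 3: level < 2 fails for all current rows; recursion stops.
SUM(level) = 0 + 1 + 2 = 3.

3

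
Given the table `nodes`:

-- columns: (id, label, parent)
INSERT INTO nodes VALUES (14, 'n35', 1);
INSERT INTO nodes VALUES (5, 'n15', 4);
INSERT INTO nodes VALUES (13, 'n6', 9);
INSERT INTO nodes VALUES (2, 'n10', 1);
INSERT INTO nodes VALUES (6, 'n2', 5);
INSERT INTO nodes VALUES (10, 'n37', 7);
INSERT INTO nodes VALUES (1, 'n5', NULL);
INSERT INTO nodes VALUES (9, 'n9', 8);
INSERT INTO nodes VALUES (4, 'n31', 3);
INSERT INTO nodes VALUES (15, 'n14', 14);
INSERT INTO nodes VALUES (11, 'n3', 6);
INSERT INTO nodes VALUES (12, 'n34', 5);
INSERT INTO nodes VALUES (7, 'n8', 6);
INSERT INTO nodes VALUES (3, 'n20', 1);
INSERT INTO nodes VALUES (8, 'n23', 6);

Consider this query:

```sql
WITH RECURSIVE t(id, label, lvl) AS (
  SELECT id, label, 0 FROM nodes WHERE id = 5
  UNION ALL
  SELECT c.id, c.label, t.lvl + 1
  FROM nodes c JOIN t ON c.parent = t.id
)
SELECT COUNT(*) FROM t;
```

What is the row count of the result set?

9

Base: id=5 (n15) at lvl 0.
Iteration 1: rows with parent in {5} -> n2 (id 6, lvl 1), n34 (id 12, lvl 1).
Iteration 2: rows with parent in {6,12} -> n8 (id 7, lvl 2), n23 (id 8, lvl 2), n3 (id 11, lvl 2).
Iteration 3: rows with parent in {7,8,11} -> n9 (id 9, lvl 3), n37 (id 10, lvl 3).
Iteration 4: rows with parent in {9,10} -> n6 (id 13, lvl 4).
Iteration 5: no rows with parent in {13}; recursion stops.
Total rows emitted: 9.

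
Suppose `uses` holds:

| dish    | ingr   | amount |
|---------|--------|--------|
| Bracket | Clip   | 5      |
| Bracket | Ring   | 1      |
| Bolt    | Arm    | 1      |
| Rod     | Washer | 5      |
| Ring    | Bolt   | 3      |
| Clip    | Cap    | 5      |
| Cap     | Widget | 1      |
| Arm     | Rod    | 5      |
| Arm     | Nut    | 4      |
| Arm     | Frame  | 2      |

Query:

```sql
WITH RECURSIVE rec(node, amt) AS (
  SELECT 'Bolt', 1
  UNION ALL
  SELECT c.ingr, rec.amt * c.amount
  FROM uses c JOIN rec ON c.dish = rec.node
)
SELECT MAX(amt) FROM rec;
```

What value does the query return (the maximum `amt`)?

25

Base: (Bolt, amt=1).
Iteration 1: components of {Bolt} -> Arm = 1*1 = 1.
Iteration 2: components of {Arm} -> Frame = 1*2 = 2, Nut = 1*4 = 4, Rod = 1*5 = 5.
Iteration 3: components of {Frame,Nut,Rod} -> Washer = 5*5 = 25.
Iteration 4: no further components; recursion stops.
amt values: 1, 1, 4, 5, 2, 25; the maximum is 25.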